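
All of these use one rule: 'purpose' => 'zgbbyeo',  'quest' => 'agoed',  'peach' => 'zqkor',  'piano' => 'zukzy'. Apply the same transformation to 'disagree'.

Shifts by position in purpose: pos 0: p→z (+10), pos 1: u→g (+12), pos 2: r→b (+10), pos 3: p→b (+12) — repeating every 2. A repeating key of period 2 is used — shifts +10, +12 over and over.
Applying it to disagree: d+10=n, i+12=u, s+10=c, a+12=m, g+10=q, r+12=d, e+10=o, e+12=q.

nucmqdoq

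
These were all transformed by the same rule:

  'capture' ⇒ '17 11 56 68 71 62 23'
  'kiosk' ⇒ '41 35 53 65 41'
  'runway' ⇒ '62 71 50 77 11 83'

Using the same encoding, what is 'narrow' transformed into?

50 11 62 62 53 77

The formula is n = 3×(alphabet index, a=1) + 8.
Applying it to narrow: n=14→50, a=1→11, r=18→62, r=18→62, o=15→53, w=23→77.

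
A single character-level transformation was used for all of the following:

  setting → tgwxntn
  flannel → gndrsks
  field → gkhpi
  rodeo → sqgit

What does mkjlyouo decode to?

The shift increases by 1 at each position, starting from +1: 1, 2, 3, ….
Decoding mkjlyouo: m−1=l, k−2=i, j−3=g, l−4=h, y−5=t, o−6=i, u−7=n, o−8=g.

lighting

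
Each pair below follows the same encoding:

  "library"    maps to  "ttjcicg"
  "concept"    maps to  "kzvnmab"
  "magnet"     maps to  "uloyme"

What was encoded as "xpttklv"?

A repeating key of period 2 is used — shifts +8, +11 over and over.
Reversing it on xpttklv: x−8=p, p−11=e, t−8=l, t−11=i, k−8=c, l−11=a, v−8=n.

pelican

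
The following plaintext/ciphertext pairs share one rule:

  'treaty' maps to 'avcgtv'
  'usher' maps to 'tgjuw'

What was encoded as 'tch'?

The output letters match the input read backwards, each shifted +2: treaty reversed is ytaert. Two steps: reverse the string, then apply a Caesar shift of +2.
Reversing it on tch: shift back: t−2=r, c−2=a, h−2=f → raf; then reverse → far.

far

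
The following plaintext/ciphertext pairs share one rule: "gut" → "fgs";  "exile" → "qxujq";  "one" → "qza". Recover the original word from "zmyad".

The word is reversed, then every letter is shifted forward by 12.
Reversing it on zmyad: shift back: z−12=n, m−12=a, y−12=m, a−12=o, d−12=r → namor; then reverse → roman.

roman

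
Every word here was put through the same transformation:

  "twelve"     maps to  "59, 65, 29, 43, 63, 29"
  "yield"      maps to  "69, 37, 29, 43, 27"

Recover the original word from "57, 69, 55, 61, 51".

With a=1..z=26, the number is 2·pos + 19.
Decoding 57, 69, 55, 61, 51: 57→(57−19)÷2=19=s, 69→(69−19)÷2=25=y, 55→(55−19)÷2=18=r, 61→(61−19)÷2=21=u, 51→(51−19)÷2=16=p.

syrup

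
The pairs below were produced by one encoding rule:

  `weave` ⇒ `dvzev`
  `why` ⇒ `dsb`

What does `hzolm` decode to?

Each pair mirrors across the alphabet (w↔d, e↔v, a↔z): positions sum to 25. Letters are reflected about the middle of the alphabet (position → 25−position): Atbash.
Reversing it on hzolm: h↔s, z↔a, o↔l, l↔o, m↔n.

salon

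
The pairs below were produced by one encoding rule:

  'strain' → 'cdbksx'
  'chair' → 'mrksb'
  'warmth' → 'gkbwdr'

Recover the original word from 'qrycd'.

Compare letters: s→c is +10, t→d is +10, r→b is +10 — a constant shift. This is a Caesar cipher with shift 10.
Decoding qrycd: q−10=g, r−10=h, y−10=o, c−10=s, d−10=t.

ghost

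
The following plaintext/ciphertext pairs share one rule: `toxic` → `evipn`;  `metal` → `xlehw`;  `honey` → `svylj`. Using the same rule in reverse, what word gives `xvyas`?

Shifts by position in toxic: pos 0: t→e (+11), pos 1: o→v (+7), pos 2: x→i (+11), pos 3: i→p (+7) — repeating every 2. It's a Vigenère-style cipher with numeric key [11,7]: position i shifts by key[i mod 2].
Reversing it on xvyas: x−11=m, v−7=o, y−11=n, a−7=t, s−11=h.

month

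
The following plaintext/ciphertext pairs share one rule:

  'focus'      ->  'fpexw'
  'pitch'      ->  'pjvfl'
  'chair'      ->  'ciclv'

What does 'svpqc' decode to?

In focus: f→f is +0, o→p is +1, c→e is +2, u→x is +3 — the shift increases by 1 each position. Letter i (0-indexed) is shifted by i+0, so successive shifts are 0, 1, 2, ….
Reversing it on svpqc: s−0=s, v−1=u, p−2=n, q−3=n, c−4=y.

sunny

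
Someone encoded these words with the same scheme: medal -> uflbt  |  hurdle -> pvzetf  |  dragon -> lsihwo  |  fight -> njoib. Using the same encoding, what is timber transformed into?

bjucms

Shifts by position in medal: pos 0: m→u (+8), pos 1: e→f (+1), pos 2: d→l (+8), pos 3: a→b (+1) — repeating every 2. A repeating key of period 2 is used — shifts +8, +1 over and over.
For timber: t+8=b, i+1=j, m+8=u, b+1=c, e+8=m, r+1=s.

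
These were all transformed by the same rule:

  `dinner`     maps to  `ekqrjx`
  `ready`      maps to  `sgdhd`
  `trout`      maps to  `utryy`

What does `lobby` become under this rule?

Letter i (0-indexed) is shifted by i+1, so successive shifts are 1, 2, 3, ….
On lobby: l+1=m, o+2=q, b+3=e, b+4=f, y+5=d.

mqefd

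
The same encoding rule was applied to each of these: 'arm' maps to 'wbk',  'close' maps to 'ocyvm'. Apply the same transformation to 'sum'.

wec

The word is reversed, then every letter is shifted forward by 10.
For sum: reverse → mus; then shift: m+10=w, u+10=e, s+10=c.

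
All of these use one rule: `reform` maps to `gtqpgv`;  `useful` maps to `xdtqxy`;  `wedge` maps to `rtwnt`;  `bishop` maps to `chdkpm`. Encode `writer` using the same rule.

Each letter's alphabet position (a=0..z=25) is mapped through 23·x+5 mod 26 — an affine cipher.
For writer: w(22)→23·22+5≡17=r; r(17)→23·17+5≡6=g; i(8)→23·8+5≡7=h; t(19)→23·19+5≡0=a; e(4)→23·4+5≡19=t; r(17)→23·17+5≡6=g (all mod 26).

rghatg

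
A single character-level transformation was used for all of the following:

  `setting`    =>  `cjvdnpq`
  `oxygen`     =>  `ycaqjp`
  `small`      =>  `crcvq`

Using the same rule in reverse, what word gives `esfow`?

Shifts by position in setting: pos 0: s→c (+10), pos 1: e→j (+5), pos 2: t→v (+2), pos 3: t→d (+10), pos 4: i→n (+5), pos 5: n→p (+2) — repeating every 3. A repeating key of period 3 is used — shifts +10, +5, +2 over and over.
Decoding esfow: e−10=u, s−5=n, f−2=d, o−10=e, w−5=r.

under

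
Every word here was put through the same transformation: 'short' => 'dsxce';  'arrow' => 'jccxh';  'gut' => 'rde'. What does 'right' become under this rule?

crrse

The shift depends on letter class: consonant s→d is +11, but vowel o→x is +9. The rule splits by letter class: vowels +9, consonants +11.
For right: r(cons)+11=c, i(vowel)+9=r, g(cons)+11=r, h(cons)+11=s, t(cons)+11=e.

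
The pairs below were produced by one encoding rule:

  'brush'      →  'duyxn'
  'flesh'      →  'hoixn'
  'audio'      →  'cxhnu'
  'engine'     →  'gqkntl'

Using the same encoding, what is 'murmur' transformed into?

In brush: b→d is +2, r→u is +3, u→y is +4, s→x is +5 — the shift increases by 1 each position. Each letter shifts forward by (position + 2), i.e. 2, 3, 4, … — the shift grows by one for each successive letter.
For murmur: m+2=o, u+3=x, r+4=v, m+5=r, u+6=a, r+7=y.

oxvray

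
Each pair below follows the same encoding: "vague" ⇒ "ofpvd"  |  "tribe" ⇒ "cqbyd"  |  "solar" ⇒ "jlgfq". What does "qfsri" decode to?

v(21)→o(14) and a(0)→f(5) fit y≡19x+5 (mod 26); the inverse of 19 mod 26 is 11. Each letter's alphabet position (a=0..z=25) is mapped through 19·x+5 mod 26 — an affine cipher.
Reversing it on qfsri: q(16)→11·(16−5)≡17=r; f(5)→11·(5−5)≡0=a; s(18)→11·(18−5)≡13=n; r(17)→11·(17−5)≡2=c; i(8)→11·(8−5)≡7=h (all mod 26).

ranch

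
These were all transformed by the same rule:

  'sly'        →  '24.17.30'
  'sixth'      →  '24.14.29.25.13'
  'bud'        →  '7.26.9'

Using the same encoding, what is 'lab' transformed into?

s is letter #19 and maps to 24: an offset of 5. The number is (letter's place in the alphabet, a=1) + 5.
Applying it to lab: l=12→17, a=1→6, b=2→7.

17.6.7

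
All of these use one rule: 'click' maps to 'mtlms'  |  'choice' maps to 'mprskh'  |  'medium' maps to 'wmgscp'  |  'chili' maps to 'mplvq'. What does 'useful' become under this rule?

Shifts by position in click: pos 0: c→m (+10), pos 1: l→t (+8), pos 2: i→l (+3), pos 3: c→m (+10), pos 4: k→s (+8) — repeating every 3. A repeating key of period 3 is used — shifts +10, +8, +3 over and over.
For useful: u+10=e, s+8=a, e+3=h, f+10=p, u+8=c, l+3=o.

eahpco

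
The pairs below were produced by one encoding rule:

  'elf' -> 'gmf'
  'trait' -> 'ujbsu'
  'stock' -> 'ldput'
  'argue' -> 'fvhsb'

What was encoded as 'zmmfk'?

The output letters match the input read backwards, each shifted +1: elf reversed is fle. Two steps: reverse the string, then apply a Caesar shift of +1.
Decoding zmmfk: shift back: z−1=y, m−1=l, m−1=l, f−1=e, k−1=j → yllej; then reverse → jelly.

jelly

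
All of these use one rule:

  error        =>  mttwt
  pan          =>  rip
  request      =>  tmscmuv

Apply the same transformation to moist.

The shift depends on letter class: consonant r→t is +2, but vowel e→m is +8. The rule splits by letter class: vowels +8, consonants +2.
On moist: m(cons)+2=o, o(vowel)+8=w, i(vowel)+8=q, s(cons)+2=u, t(cons)+2=v.

owquv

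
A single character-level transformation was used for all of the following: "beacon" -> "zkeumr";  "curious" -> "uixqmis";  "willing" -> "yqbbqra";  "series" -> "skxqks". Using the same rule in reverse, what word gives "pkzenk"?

b(1)→z(25) and e(4)→k(10) fit y≡21x+4 (mod 26); the inverse of 21 mod 26 is 5. Each letter's alphabet position (a=0..z=25) is mapped through 21·x+4 mod 26 — an affine cipher.
Reversing it on pkzenk: p(15)→5·(15−4)≡3=d; k(10)→5·(10−4)≡4=e; z(25)→5·(25−4)≡1=b; e(4)→5·(4−4)≡0=a; n(13)→5·(13−4)≡19=t; k(10)→5·(10−4)≡4=e (all mod 26).

debate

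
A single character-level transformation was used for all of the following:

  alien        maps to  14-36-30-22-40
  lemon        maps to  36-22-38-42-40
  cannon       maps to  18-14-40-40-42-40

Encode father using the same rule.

a(#1)→14 and l(#12)→36: differences scale by 2, so n = 2·pos + 12. Each letter becomes 2×(its alphabet position, a=1..z=26) + 12.
For father: f=6→24, a=1→14, t=20→52, h=8→28, e=5→22, r=18→48.

24-14-52-28-22-48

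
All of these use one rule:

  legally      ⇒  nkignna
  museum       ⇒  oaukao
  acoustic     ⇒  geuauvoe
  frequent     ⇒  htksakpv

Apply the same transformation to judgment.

The shift depends on letter class: consonant l→n is +2, but vowel e→k is +6. The rule splits by letter class: vowels +6, consonants +2.
For judgment: j(cons)+2=l, u(vowel)+6=a, d(cons)+2=f, g(cons)+2=i, m(cons)+2=o, e(vowel)+6=k, n(cons)+2=p, t(cons)+2=v.

lafiokpv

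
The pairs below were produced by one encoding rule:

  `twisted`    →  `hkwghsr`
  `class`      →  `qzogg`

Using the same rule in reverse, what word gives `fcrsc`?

Compare letters: t→h is +14, w→k is +14, i→w is +14 — a constant shift. Each letter is shifted forward by 14 in the alphabet (a Caesar shift of +14).
Undoing it on fcrsc: f−14=r, c−14=o, r−14=d, s−14=e, c−14=o.

rodeo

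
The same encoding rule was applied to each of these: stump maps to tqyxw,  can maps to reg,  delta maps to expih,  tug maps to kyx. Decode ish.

The output letters match the input read backwards, each shifted +4: stump reversed is pmuts. Two steps: reverse the string, then apply a Caesar shift of +4.
Decoding ish: shift back: i−4=e, s−4=o, h−4=d → eod; then reverse → doe.

doe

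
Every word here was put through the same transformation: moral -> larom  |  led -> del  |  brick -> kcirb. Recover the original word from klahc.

chalk

The output letters match the input read backwards: moral reversed is larom. It's just the letters in reverse order.
Undoing it on klahc: then reverse → chalk.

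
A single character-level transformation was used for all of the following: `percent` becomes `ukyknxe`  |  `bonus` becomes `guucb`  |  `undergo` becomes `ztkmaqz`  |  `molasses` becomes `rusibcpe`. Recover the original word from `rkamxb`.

In percent: p→u is +5, e→k is +6, r→y is +7, c→k is +8 — the shift increases by 1 each position. Each letter shifts forward by (position + 5), i.e. 5, 6, 7, … — the shift grows by one for each successive letter.
Undoing it on rkamxb: r−5=m, k−6=e, a−7=t, m−8=e, x−9=o, b−10=r.

meteor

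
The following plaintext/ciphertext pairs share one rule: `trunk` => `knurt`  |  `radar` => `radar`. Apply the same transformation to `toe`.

The output letters match the input read backwards: trunk reversed is knurt. It's just the letters in reverse order.
Applying it to toe: reverse → eot.

eot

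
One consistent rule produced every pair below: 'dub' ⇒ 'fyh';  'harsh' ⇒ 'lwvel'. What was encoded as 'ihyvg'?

The output letters match the input read backwards, each shifted +4: dub reversed is bud. The word is reversed, then every letter is shifted forward by 4.
Reversing it on ihyvg: shift back: i−4=e, h−4=d, y−4=u, v−4=r, g−4=c → edurc; then reverse → crude.

crude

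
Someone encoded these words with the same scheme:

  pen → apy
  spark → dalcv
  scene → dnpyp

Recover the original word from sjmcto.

hybrid

Compare letters: p→a is +11, e→p is +11, n→y is +11 — a constant shift. This is a Caesar cipher with shift 11.
Undoing it on sjmcto: s−11=h, j−11=y, m−11=b, c−11=r, t−11=i, o−11=d.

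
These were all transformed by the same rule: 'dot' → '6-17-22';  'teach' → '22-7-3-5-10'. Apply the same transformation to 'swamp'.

d is letter #4 and maps to 6: an offset of 2. Each letter is replaced by its alphabet position (a=1..z=26) + 2.
Applying it to swamp: s=19→21, w=23→25, a=1→3, m=13→15, p=16→18.

21-25-3-15-18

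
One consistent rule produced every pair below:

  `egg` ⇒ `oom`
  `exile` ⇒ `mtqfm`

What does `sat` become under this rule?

The output letters match the input read backwards, each shifted +8: egg reversed is gge. Two steps: reverse the string, then apply a Caesar shift of +8.
On sat: reverse → tas; then shift: t+8=b, a+8=i, s+8=a.

bia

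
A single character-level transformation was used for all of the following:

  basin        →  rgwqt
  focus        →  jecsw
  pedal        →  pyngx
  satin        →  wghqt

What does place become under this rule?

b(1)→r(17) and a(0)→g(6) fit y≡11x+6 (mod 26); the inverse of 11 mod 26 is 19. Each letter's alphabet position (a=0..z=25) is mapped through 11·x+6 mod 26 — an affine cipher.
For place: p(15)→11·15+6≡15=p; l(11)→11·11+6≡23=x; a(0)→11·0+6≡6=g; c(2)→11·2+6≡2=c; e(4)→11·4+6≡24=y (all mod 26).

pxgcy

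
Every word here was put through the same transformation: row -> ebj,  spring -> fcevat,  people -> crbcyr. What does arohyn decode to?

Compare letters: r→e is +13, o→b is +13, w→j is +13 — a constant shift. Each letter is shifted forward by 13 in the alphabet (a Caesar shift of +13).
Reversing it on arohyn: a−13=n, r−13=e, o−13=b, h−13=u, y−13=l, n−13=a.

nebula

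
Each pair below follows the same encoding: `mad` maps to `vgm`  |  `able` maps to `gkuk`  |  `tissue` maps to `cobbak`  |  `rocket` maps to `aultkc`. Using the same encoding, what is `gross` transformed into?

paubb

Vowels shift forward by 6 and consonants shift forward by 9.
For gross: g(cons)+9=p, r(cons)+9=a, o(vowel)+6=u, s(cons)+9=b, s(cons)+9=b.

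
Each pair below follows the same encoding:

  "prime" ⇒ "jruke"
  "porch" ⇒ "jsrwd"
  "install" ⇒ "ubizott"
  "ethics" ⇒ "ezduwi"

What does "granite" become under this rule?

mrobuze

p(15)→j(9) and r(17)→r(17) fit y≡17x+14 (mod 26); the inverse of 17 mod 26 is 23. Each letter's alphabet position (a=0..z=25) is mapped through 17·x+14 mod 26 — an affine cipher.
Applying it to granite: g(6)→17·6+14≡12=m; r(17)→17·17+14≡17=r; a(0)→17·0+14≡14=o; n(13)→17·13+14≡1=b; i(8)→17·8+14≡20=u; t(19)→17·19+14≡25=z; e(4)→17·4+14≡4=e (all mod 26).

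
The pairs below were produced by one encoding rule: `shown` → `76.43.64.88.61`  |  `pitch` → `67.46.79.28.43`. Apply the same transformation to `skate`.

s(#19)→76 and h(#8)→43: differences scale by 3, so n = 3·pos + 19. Each letter becomes 3×(its alphabet position, a=1..z=26) + 19.
For skate: s=19→76, k=11→52, a=1→22, t=20→79, e=5→34.

76.52.22.79.34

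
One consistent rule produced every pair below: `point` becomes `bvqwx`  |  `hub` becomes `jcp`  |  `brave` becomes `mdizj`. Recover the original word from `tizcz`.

rural

The output letters match the input read backwards, each shifted +8: point reversed is tniop. Read the word backwards and shift each letter +8.
Undoing it on tizcz: shift back: t−8=l, i−8=a, z−8=r, c−8=u, z−8=r → larur; then reverse → rural.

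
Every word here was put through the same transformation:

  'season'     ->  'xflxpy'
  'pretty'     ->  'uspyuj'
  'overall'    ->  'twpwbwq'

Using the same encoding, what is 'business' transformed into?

gvdnopxt

Shifts by position in season: pos 0: s→x (+5), pos 1: e→f (+1), pos 2: a→l (+11), pos 3: s→x (+5), pos 4: o→p (+1), pos 5: n→y (+11) — repeating every 3. The shifts repeat in a cycle of length 3: positions 0,1,… shift by +5, +1, +11, then the pattern repeats.
On business: b+5=g, u+1=v, s+11=d, i+5=n, n+1=o, e+11=p, s+5=x, s+1=t.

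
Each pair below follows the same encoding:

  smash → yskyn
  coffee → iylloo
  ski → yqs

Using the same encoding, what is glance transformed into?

mrktio

The shift depends on letter class: consonant s→y is +6, but vowel a→k is +10. The rule splits by letter class: vowels +10, consonants +6.
On glance: g(cons)+6=m, l(cons)+6=r, a(vowel)+10=k, n(cons)+6=t, c(cons)+6=i, e(vowel)+10=o.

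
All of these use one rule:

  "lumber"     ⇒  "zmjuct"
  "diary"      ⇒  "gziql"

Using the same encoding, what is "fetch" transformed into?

pkbmn

Read the word backwards and shift each letter +8.
For fetch: reverse → hctef; then shift: h+8=p, c+8=k, t+8=b, e+8=m, f+8=n.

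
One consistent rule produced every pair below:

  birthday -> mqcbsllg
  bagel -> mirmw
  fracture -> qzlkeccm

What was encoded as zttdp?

Shifts by position in birthday: pos 0: b→m (+11), pos 1: i→q (+8), pos 2: r→c (+11), pos 3: t→b (+8) — repeating every 2. A repeating key of period 2 is used — shifts +11, +8 over and over.
Reversing it on zttdp: z−11=o, t−8=l, t−11=i, d−8=v, p−11=e.

olive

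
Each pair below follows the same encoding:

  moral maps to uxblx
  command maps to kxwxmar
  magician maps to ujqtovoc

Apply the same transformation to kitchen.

srdntrb

In moral: m→u is +8, o→x is +9, r→b is +10, a→l is +11 — the shift increases by 1 each position. Letter i (0-indexed) is shifted by i+8, so successive shifts are 8, 9, 10, ….
On kitchen: k+8=s, i+9=r, t+10=d, c+11=n, h+12=t, e+13=r, n+14=b.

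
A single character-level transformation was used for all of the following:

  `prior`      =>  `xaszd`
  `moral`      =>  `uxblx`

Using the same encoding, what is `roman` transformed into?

zxwlz

Each letter shifts forward by (position + 8), i.e. 8, 9, 10, … — the shift grows by one for each successive letter.
Applying it to roman: r+8=z, o+9=x, m+10=w, a+11=l, n+12=z.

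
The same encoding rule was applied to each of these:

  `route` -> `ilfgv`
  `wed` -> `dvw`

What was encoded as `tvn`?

gem

Letters are reflected about the middle of the alphabet (position → 25−position): Atbash.
Decoding tvn: t↔g, v↔e, n↔m.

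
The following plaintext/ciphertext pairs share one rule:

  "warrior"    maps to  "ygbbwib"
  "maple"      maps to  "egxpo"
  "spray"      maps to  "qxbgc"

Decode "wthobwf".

w(22)→y(24) and a(0)→g(6) fit y≡15x+6 (mod 26); the inverse of 15 mod 26 is 7. This is an affine cipher: with a=0,…,z=25, each position x becomes (15x+6) mod 26.
Reversing it on wthobwf: w(22)→7·(22−6)≡8=i; t(19)→7·(19−6)≡13=n; h(7)→7·(7−6)≡7=h; o(14)→7·(14−6)≡4=e; b(1)→7·(1−6)≡17=r; w(22)→7·(22−6)≡8=i; f(5)→7·(5−6)≡19=t (all mod 26).

inherit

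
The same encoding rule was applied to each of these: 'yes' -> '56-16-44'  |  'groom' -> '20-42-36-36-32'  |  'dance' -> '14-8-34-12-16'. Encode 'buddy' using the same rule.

10-48-14-14-56

Each letter becomes 2×(its alphabet position, a=1..z=26) + 6.
On buddy: b=2→10, u=21→48, d=4→14, d=4→14, y=25→56.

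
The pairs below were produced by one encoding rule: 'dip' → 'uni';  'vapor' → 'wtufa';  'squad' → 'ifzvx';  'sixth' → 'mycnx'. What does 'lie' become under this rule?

The output letters match the input read backwards, each shifted +5: dip reversed is pid. Two steps: reverse the string, then apply a Caesar shift of +5.
On lie: reverse → eil; then shift: e+5=j, i+5=n, l+5=q.

jnq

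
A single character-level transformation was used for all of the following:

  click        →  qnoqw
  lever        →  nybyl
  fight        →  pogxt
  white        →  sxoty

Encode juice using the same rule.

This is an affine cipher: with a=0,…,z=25, each position x becomes (17x+8) mod 26.
For juice: j(9)→17·9+8≡5=f; u(20)→17·20+8≡10=k; i(8)→17·8+8≡14=o; c(2)→17·2+8≡16=q; e(4)→17·4+8≡24=y (all mod 26).

fkoqy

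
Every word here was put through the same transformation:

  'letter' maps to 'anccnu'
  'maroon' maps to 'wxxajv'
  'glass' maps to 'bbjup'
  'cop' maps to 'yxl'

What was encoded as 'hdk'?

The output letters match the input read backwards, each shifted +9: letter reversed is rettel. Two steps: reverse the string, then apply a Caesar shift of +9.
Reversing it on hdk: shift back: h−9=y, d−9=u, k−9=b → yub; then reverse → buy.

buy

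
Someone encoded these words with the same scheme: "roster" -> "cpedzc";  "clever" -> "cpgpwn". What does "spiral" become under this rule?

The output letters match the input read backwards, each shifted +11: roster reversed is retsor. The word is reversed, then every letter is shifted forward by 11.
Applying it to spiral: reverse → larips; then shift: l+11=w, a+11=l, r+11=c, i+11=t, p+11=a, s+11=d.

wlctad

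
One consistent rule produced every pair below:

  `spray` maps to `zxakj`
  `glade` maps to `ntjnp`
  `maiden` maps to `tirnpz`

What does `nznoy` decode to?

In spray: s→z is +7, p→x is +8, r→a is +9, a→k is +10 — the shift increases by 1 each position. Letter i (0-indexed) is shifted by i+7, so successive shifts are 7, 8, 9, ….
Undoing it on nznoy: n−7=g, z−8=r, n−9=e, o−10=e, y−11=n.

green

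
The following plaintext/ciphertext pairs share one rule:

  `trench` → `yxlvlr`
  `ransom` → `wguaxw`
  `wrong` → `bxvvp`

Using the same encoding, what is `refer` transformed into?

wkmma

In trench: t→y is +5, r→x is +6, e→l is +7, n→v is +8 — the shift increases by 1 each position. Letter i (0-indexed) is shifted by i+5, so successive shifts are 5, 6, 7, ….
For refer: r+5=w, e+6=k, f+7=m, e+8=m, r+9=a.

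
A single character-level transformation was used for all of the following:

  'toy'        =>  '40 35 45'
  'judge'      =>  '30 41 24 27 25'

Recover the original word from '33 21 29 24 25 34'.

maiden

t is letter #20 and maps to 40: an offset of 20. The number is (letter's place in the alphabet, a=1) + 20.
Undoing it on 33 21 29 24 25 34: 33→(33−20)÷1=13=m, 21→(21−20)÷1=1=a, 29→(29−20)÷1=9=i, 24→(24−20)÷1=4=d, 25→(25−20)÷1=5=e, 34→(34−20)÷1=14=n.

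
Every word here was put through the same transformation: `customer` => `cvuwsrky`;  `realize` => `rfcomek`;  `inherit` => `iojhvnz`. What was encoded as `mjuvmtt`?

In customer: c→c is +0, u→v is +1, s→u is +2, t→w is +3 — the shift increases by 1 each position. The shift increases by 1 at each position, starting from +0: 0, 1, 2, ….
Decoding mjuvmtt: m−0=m, j−1=i, u−2=s, v−3=s, m−4=i, t−5=o, t−6=n.

mission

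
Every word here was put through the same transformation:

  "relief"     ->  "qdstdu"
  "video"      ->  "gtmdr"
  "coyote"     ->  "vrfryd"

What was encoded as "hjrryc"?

smooth

r(17)→q(16) and e(4)→d(3) fit y≡17x+13 (mod 26); the inverse of 17 mod 26 is 23. Each letter's alphabet position (a=0..z=25) is mapped through 17·x+13 mod 26 — an affine cipher.
Reversing it on hjrryc: h(7)→23·(7−13)≡18=s; j(9)→23·(9−13)≡12=m; r(17)→23·(17−13)≡14=o; r(17)→23·(17−13)≡14=o; y(24)→23·(24−13)≡19=t; c(2)→23·(2−13)≡7=h (all mod 26).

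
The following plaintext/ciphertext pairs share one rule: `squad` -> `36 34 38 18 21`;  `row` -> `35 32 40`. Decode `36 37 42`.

The number is (letter's place in the alphabet, a=1) + 17.
Decoding 36 37 42: 36→(36−17)÷1=19=s, 37→(37−17)÷1=20=t, 42→(42−17)÷1=25=y.

sty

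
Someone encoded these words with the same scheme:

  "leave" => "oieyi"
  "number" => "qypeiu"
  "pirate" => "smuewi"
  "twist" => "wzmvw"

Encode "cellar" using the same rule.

The shift depends on letter class: consonant l→o is +3, but vowel e→i is +4. The rule splits by letter class: vowels +4, consonants +3.
On cellar: c(cons)+3=f, e(vowel)+4=i, l(cons)+3=o, l(cons)+3=o, a(vowel)+4=e, r(cons)+3=u.

fiooeu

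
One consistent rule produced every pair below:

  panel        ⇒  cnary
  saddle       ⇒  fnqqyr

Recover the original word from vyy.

Compare letters: p→c is +13, a→n is +13, n→a is +13 — a constant shift. This is a Caesar cipher with shift 13.
Reversing it on vyy: v−13=i, y−13=l, y−13=l.

ill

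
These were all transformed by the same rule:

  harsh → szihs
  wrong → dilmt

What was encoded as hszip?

shark

This is the alphabet-reversal cipher (Atbash): a becomes z, b becomes y, etc.
Decoding hszip: h↔s, s↔h, z↔a, i↔r, p↔k.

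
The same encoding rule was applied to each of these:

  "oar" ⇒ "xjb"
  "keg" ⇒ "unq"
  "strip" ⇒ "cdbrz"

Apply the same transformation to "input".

The rule splits by letter class: vowels +9, consonants +10.
Applying it to input: i(vowel)+9=r, n(cons)+10=x, p(cons)+10=z, u(vowel)+9=d, t(cons)+10=d.

rxzdd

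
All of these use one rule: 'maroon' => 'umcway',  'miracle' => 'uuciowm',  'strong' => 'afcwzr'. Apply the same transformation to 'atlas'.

ifwie

Shifts by position in maroon: pos 0: m→u (+8), pos 1: a→m (+12), pos 2: r→c (+11), pos 3: o→w (+8), pos 4: o→a (+12), pos 5: n→y (+11) — repeating every 3. A repeating key of period 3 is used — shifts +8, +12, +11 over and over.
On atlas: a+8=i, t+12=f, l+11=w, a+8=i, s+12=e.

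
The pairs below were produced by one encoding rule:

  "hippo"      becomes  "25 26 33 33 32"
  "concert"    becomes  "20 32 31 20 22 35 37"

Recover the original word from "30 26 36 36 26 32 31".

h is letter #8 and maps to 25: an offset of 17. The number is (letter's place in the alphabet, a=1) + 17.
Decoding 30 26 36 36 26 32 31: 30→(30−17)÷1=13=m, 26→(26−17)÷1=9=i, 36→(36−17)÷1=19=s, 36→(36−17)÷1=19=s, 26→(26−17)÷1=9=i, 32→(32−17)÷1=15=o, 31→(31−17)÷1=14=n.

mission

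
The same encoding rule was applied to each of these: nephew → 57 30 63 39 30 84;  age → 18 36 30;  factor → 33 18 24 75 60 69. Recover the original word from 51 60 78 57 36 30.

n(#14)→57 and e(#5)→30: differences scale by 3, so n = 3·pos + 15. Each letter becomes 3×(its alphabet position, a=1..z=26) + 15.
Decoding 51 60 78 57 36 30: 51→(51−15)÷3=12=l, 60→(60−15)÷3=15=o, 78→(78−15)÷3=21=u, 57→(57−15)÷3=14=n, 36→(36−15)÷3=7=g, 30→(30−15)÷3=5=e.

lounge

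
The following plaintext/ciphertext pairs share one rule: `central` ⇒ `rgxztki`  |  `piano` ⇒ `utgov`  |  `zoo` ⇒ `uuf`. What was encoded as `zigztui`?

contact

The output letters match the input read backwards, each shifted +6: central reversed is lartnec. Read the word backwards and shift each letter +6.
Decoding zigztui: shift back: z−6=t, i−6=c, g−6=a, z−6=t, t−6=n, u−6=o, i−6=c → tcatnoc; then reverse → contact.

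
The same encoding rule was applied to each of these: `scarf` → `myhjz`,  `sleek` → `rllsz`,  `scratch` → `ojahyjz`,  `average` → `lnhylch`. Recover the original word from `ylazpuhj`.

The output letters match the input read backwards, each shifted +7: scarf reversed is fracs. The word is reversed, then every letter is shifted forward by 7.
Reversing it on ylazpuhj: shift back: y−7=r, l−7=e, a−7=t, z−7=s, p−7=i, u−7=n, h−7=a, j−7=c → retsinac; then reverse → canister.

canister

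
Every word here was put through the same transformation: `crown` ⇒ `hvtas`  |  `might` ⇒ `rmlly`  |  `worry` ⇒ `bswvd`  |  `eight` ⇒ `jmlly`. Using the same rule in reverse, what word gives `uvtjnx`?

Shifts by position in crown: pos 0: c→h (+5), pos 1: r→v (+4), pos 2: o→t (+5), pos 3: w→a (+4) — repeating every 2. The shifts repeat in a cycle of length 2: positions 0,1,… shift by +5, +4, then the pattern repeats.
Undoing it on uvtjnx: u−5=p, v−4=r, t−5=o, j−4=f, n−5=i, x−4=t.

profit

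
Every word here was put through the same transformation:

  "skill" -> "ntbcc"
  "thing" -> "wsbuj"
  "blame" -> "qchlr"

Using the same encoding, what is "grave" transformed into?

jehor

Treating letters as 0–25, the rule is x ↦ 9x + 7 (mod 26).
On grave: g(6)→9·6+7≡9=j; r(17)→9·17+7≡4=e; a(0)→9·0+7≡7=h; v(21)→9·21+7≡14=o; e(4)→9·4+7≡17=r (all mod 26).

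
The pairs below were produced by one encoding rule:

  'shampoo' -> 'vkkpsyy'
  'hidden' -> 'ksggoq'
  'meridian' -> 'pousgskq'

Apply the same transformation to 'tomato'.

Vowels shift forward by 10 and consonants shift forward by 3.
For tomato: t(cons)+3=w, o(vowel)+10=y, m(cons)+3=p, a(vowel)+10=k, t(cons)+3=w, o(vowel)+10=y.

wypkwy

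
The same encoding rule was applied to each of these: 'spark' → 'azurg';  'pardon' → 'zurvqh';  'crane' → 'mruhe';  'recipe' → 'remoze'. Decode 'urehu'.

arena

s(18)→a(0) and p(15)→z(25) fit y≡9x+20 (mod 26); the inverse of 9 mod 26 is 3. This is an affine cipher: with a=0,…,z=25, each position x becomes (9x+20) mod 26.
Undoing it on urehu: u(20)→3·(20−20)≡0=a; r(17)→3·(17−20)≡17=r; e(4)→3·(4−20)≡4=e; h(7)→3·(7−20)≡13=n; u(20)→3·(20−20)≡0=a (all mod 26).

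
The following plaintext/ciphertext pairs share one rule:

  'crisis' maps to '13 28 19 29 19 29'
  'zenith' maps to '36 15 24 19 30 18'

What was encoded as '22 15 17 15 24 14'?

legend

c is letter #3 and maps to 13: an offset of 10. Letters become their 1-based position plus 10 (so a→11, b→12, …).
Undoing it on 22 15 17 15 24 14: 22→(22−10)÷1=12=l, 15→(15−10)÷1=5=e, 17→(17−10)÷1=7=g, 15→(15−10)÷1=5=e, 24→(24−10)÷1=14=n, 14→(14−10)÷1=4=d.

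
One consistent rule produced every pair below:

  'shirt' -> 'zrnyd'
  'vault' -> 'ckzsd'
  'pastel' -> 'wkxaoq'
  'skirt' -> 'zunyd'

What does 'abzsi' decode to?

A repeating key of period 3 is used — shifts +7, +10, +5 over and over.
Decoding abzsi: a−7=t, b−10=r, z−5=u, s−7=l, i−10=y.

truly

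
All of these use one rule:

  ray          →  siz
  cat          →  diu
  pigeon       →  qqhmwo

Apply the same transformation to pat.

qiu

The shift depends on letter class: consonant r→s is +1, but vowel a→i is +8. Two shifts are in play — +8 for a/e/i/o/u, +1 for every other letter.
On pat: p(cons)+1=q, a(vowel)+8=i, t(cons)+1=u.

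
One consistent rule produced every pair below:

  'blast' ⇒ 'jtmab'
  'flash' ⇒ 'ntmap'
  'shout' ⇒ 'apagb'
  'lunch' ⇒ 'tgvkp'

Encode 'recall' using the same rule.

The shift depends on letter class: consonant b→j is +8, but vowel a→m is +12. The rule splits by letter class: vowels +12, consonants +8.
For recall: r(cons)+8=z, e(vowel)+12=q, c(cons)+8=k, a(vowel)+12=m, l(cons)+8=t, l(cons)+8=t.

zqkmtt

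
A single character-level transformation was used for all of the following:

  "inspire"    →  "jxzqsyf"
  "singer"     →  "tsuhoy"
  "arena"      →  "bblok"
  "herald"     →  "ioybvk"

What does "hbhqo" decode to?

Shifts by position in inspire: pos 0: i→j (+1), pos 1: n→x (+10), pos 2: s→z (+7), pos 3: p→q (+1), pos 4: i→s (+10), pos 5: r→y (+7) — repeating every 3. The shifts repeat in a cycle of length 3: positions 0,1,… shift by +1, +10, +7, then the pattern repeats.
Reversing it on hbhqo: h−1=g, b−10=r, h−7=a, q−1=p, o−10=e.

grape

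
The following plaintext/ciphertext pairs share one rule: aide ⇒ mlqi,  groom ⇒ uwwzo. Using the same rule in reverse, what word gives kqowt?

Two steps: reverse the string, then apply a Caesar shift of +8.
Decoding kqowt: shift back: k−8=c, q−8=i, o−8=g, w−8=o, t−8=l → cigol; then reverse → logic.

logic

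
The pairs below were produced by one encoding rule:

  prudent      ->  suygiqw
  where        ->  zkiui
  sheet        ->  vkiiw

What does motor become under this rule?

The shift depends on letter class: consonant p→s is +3, but vowel u→y is +4. Vowels shift forward by 4 and consonants shift forward by 3.
Applying it to motor: m(cons)+3=p, o(vowel)+4=s, t(cons)+3=w, o(vowel)+4=s, r(cons)+3=u.

pswsu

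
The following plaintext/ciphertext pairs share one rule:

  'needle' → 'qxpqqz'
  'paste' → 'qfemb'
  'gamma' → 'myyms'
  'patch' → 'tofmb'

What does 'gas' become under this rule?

The output letters match the input read backwards, each shifted +12: needle reversed is eldeen. Read the word backwards and shift each letter +12.
Applying it to gas: reverse → sag; then shift: s+12=e, a+12=m, g+12=s.

ems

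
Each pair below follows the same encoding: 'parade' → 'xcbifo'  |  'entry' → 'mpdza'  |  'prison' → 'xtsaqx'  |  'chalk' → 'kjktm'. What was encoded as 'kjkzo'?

charm

Shifts by position in parade: pos 0: p→x (+8), pos 1: a→c (+2), pos 2: r→b (+10), pos 3: a→i (+8), pos 4: d→f (+2), pos 5: e→o (+10) — repeating every 3. A repeating key of period 3 is used — shifts +8, +2, +10 over and over.
Decoding kjkzo: k−8=c, j−2=h, k−10=a, z−8=r, o−2=m.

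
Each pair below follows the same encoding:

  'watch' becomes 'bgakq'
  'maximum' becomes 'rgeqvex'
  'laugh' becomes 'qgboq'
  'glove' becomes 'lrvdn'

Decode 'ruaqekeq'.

motivate

In watch: w→b is +5, a→g is +6, t→a is +7, c→k is +8 — the shift increases by 1 each position. Letter i (0-indexed) is shifted by i+5, so successive shifts are 5, 6, 7, ….
Reversing it on ruaqekeq: r−5=m, u−6=o, a−7=t, q−8=i, e−9=v, k−10=a, e−11=t, q−12=e.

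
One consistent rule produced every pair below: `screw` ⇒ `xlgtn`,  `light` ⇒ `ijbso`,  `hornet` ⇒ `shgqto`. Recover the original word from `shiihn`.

Each letter's alphabet position (a=0..z=25) is mapped through 17·x+3 mod 26 — an affine cipher.
Reversing it on shiihn: s(18)→23·(18−3)≡7=h; h(7)→23·(7−3)≡14=o; i(8)→23·(8−3)≡11=l; i(8)→23·(8−3)≡11=l; h(7)→23·(7−3)≡14=o; n(13)→23·(13−3)≡22=w (all mod 26).

hollow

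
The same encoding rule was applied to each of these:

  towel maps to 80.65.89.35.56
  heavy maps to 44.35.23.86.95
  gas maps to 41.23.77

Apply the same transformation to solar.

t(#20)→80 and o(#15)→65: differences scale by 3, so n = 3·pos + 20. Each letter becomes 3×(its alphabet position, a=1..z=26) + 20.
On solar: s=19→77, o=15→65, l=12→56, a=1→23, r=18→74.

77.65.56.23.74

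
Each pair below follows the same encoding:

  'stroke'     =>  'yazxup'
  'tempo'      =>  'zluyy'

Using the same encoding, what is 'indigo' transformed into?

Letter i (0-indexed) is shifted by i+6, so successive shifts are 6, 7, 8, ….
For indigo: i+6=o, n+7=u, d+8=l, i+9=r, g+10=q, o+11=z.

oulrqz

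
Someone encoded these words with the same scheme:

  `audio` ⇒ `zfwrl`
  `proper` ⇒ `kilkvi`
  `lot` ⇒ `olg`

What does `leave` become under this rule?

This is the alphabet-reversal cipher (Atbash): a becomes z, b becomes y, etc.
Applying it to leave: l↔o, e↔v, a↔z, v↔e, e↔v.

ovzev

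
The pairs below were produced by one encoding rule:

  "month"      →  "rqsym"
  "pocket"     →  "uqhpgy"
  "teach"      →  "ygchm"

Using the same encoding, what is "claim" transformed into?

The shift depends on letter class: consonant m→r is +5, but vowel o→q is +2. The rule splits by letter class: vowels +2, consonants +5.
Applying it to claim: c(cons)+5=h, l(cons)+5=q, a(vowel)+2=c, i(vowel)+2=k, m(cons)+5=r.

hqckr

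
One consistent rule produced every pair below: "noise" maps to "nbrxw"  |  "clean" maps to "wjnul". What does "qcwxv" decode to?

The output letters match the input read backwards, each shifted +9: noise reversed is esion. Two steps: reverse the string, then apply a Caesar shift of +9.
Decoding qcwxv: shift back: q−9=h, c−9=t, w−9=n, x−9=o, v−9=m → htnom; then reverse → month.

month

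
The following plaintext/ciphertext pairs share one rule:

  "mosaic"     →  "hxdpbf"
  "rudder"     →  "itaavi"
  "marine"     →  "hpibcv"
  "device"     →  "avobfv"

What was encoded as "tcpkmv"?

m(12)→h(7) and o(14)→x(23) fit y≡21x+15 (mod 26); the inverse of 21 mod 26 is 5. Each letter's alphabet position (a=0..z=25) is mapped through 21·x+15 mod 26 — an affine cipher.
Undoing it on tcpkmv: t(19)→5·(19−15)≡20=u; c(2)→5·(2−15)≡13=n; p(15)→5·(15−15)≡0=a; k(10)→5·(10−15)≡1=b; m(12)→5·(12−15)≡11=l; v(21)→5·(21−15)≡4=e (all mod 26).

unable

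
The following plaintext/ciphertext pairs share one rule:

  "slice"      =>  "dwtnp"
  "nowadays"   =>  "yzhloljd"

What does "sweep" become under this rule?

Every letter moves 11 places later in the alphabet, wrapping around z→a.
On sweep: s+11=d, w+11=h, e+11=p, e+11=p, p+11=a.

dhppa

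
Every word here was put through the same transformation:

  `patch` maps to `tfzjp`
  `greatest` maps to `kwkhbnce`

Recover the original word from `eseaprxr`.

anything

Letter i (0-indexed) is shifted by i+4, so successive shifts are 4, 5, 6, ….
Undoing it on eseaprxr: e−4=a, s−5=n, e−6=y, a−7=t, p−8=h, r−9=i, x−10=n, r−11=g.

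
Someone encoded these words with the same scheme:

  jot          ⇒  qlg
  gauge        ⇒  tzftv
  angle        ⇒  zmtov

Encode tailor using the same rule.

gzroli

Each pair mirrors across the alphabet (j↔q, o↔l, t↔g): positions sum to 25. Each letter is replaced by its mirror in the alphabet: a↔z, b↔y, c↔x, and so on (the Atbash cipher).
For tailor: t↔g, a↔z, i↔r, l↔o, o↔l, r↔i.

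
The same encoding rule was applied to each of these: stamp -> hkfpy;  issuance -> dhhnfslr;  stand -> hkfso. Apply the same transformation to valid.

qfmdo

s(18)→h(7) and t(19)→k(10) fit y≡3x+5 (mod 26); the inverse of 3 mod 26 is 9. This is an affine cipher: with a=0,…,z=25, each position x becomes (3x+5) mod 26.
For valid: v(21)→3·21+5≡16=q; a(0)→3·0+5≡5=f; l(11)→3·11+5≡12=m; i(8)→3·8+5≡3=d; d(3)→3·3+5≡14=o (all mod 26).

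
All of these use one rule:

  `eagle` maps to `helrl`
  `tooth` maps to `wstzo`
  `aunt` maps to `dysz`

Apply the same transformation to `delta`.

giqzh

In eagle: e→h is +3, a→e is +4, g→l is +5, l→r is +6 — the shift increases by 1 each position. Letter i (0-indexed) is shifted by i+3, so successive shifts are 3, 4, 5, ….
On delta: d+3=g, e+4=i, l+5=q, t+6=z, a+7=h.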